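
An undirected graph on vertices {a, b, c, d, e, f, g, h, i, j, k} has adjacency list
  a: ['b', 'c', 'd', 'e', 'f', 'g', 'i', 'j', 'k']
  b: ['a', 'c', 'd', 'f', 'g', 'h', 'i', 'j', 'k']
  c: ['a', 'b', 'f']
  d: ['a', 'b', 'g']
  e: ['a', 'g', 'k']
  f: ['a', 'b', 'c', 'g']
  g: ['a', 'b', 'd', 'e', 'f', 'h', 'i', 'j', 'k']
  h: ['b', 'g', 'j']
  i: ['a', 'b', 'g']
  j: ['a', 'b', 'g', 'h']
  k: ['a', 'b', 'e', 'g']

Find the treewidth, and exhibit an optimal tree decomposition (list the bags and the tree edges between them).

Every bag has size at most 4, so the width is 4 − 1 = 3 and tw(G) ≤ 3. Conversely, {a, e, g, k} is a clique of size 4, and the vertices of any clique must share a bag in every tree decomposition; so some bag has ≥ 4 vertices and tw(G) ≥ 3. Combining the bounds, tw(G) = 3.

Treewidth 3.
Bags: B1 = {a, b, g, i}  B2 = {a, b, g, k}  B3 = {a, b, d, g}  B4 = {a, b, f, g}  B5 = {a, b, c, f}  B6 = {a, e, g, k}  B7 = {a, b, g, j}  B8 = {b, g, h, j}
Tree: B1–B2, B1–B3, B2–B4, B4–B5, B2–B6, B4–B7, B7–B8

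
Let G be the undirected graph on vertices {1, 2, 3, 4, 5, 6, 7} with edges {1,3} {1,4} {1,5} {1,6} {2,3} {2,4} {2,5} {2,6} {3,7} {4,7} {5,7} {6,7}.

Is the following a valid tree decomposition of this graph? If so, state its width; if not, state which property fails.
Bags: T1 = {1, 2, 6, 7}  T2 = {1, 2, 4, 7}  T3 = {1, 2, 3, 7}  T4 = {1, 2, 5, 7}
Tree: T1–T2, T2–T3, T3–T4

Vertex coverage: the bags together contain {1, 2, 3, 4, 5, 6, 7}, the full vertex set. Edge coverage: each edge of G has both endpoints in at least one bag. Running intersection: for every vertex, the bags containing it form a connected subtree. All three properties hold, so this is a valid tree decomposition of width max|bag| − 1 = 3, and hence tw(G) ≤ 3.

Yes; width 3.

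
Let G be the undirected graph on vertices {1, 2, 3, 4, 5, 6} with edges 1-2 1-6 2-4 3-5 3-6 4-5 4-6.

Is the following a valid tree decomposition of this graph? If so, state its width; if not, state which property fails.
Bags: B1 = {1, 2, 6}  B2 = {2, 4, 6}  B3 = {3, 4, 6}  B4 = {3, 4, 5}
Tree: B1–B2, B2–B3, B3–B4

Yes; width 2.

Checking the three conditions: (i) the bags cover all of {1, 2, 3, 4, 5, 6}; (ii) for each edge, some bag contains both endpoints; (iii) the bags containing any fixed vertex form a subtree. All hold, so the decomposition is valid with width 3 − 1 = 2.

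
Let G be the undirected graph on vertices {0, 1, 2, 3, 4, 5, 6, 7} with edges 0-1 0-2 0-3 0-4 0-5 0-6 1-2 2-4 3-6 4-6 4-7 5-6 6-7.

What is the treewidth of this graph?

2

A width-2 tree decomposition is:
Bags: B1 = {0, 5, 6}  B2 = {0, 3, 6}  B3 = {0, 4, 6}  B4 = {4, 6, 7}  B5 = {0, 2, 4}  B6 = {0, 1, 2}
Tree: B1–B2, B2–B3, B3–B4, B3–B5, B5–B6
Every bag has size at most 3, so the width is 3 − 1 = 2 and tw(G) ≤ 2. Conversely, {0, 1, 2} is a clique of size 3, and the vertices of any clique must share a bag in every tree decomposition; so some bag has ≥ 3 vertices and tw(G) ≥ 2. Hence tw(G) = 2 exactly.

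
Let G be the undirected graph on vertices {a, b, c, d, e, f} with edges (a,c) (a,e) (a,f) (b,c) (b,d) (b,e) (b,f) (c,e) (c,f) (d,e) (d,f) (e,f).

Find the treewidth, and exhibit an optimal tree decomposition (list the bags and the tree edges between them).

Treewidth 3.
One such decomposition:
Bags: B1 = {b, c, e, f}  B2 = {b, d, e, f}  B3 = {a, c, e, f}
Tree: B1–B2, B1–B3

The largest bag has 4 vertices, giving width 3; this decomposition certifies tw(G) ≤ 3. For the lower bound, the 4 vertices {b, d, e, f} are pairwise adjacent, and any tree decomposition puts a clique entirely inside one bag — forcing width ≥ 3. Hence tw(G) = 3 exactly.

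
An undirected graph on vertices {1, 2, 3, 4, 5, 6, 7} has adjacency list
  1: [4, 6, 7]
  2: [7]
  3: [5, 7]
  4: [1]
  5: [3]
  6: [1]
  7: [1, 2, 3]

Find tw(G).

A width-1 tree decomposition is:
Bags: B1 = {2, 7}  B2 = {3, 7}  B3 = {1, 7}  B4 = {1, 6}  B5 = {1, 4}  B6 = {3, 5}
Tree: B1–B2, B1–B3, B3–B4, B4–B5, B2–B6
Each bag holds 2 vertices, so the decomposition has width 1, which upper-bounds the treewidth. G has an edge, so its treewidth is at least 1. Therefore the treewidth is 1.

1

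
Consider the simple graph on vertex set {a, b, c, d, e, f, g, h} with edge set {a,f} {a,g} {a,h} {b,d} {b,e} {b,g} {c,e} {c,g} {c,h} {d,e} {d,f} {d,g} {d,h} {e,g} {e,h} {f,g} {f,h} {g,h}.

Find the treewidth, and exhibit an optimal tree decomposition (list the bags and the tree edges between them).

Treewidth 3.
One optimal decomposition is:
Bags: B1 = {d, f, g, h}  B2 = {d, e, g, h}  B3 = {c, e, g, h}  B4 = {b, d, e, g}  B5 = {a, f, g, h}
Tree: B1–B2, B2–B3, B2–B4, B1–B5

Every bag has size at most 4, so the width is 4 − 1 = 3 and tw(G) ≤ 3. For the lower bound, the 4 vertices {d, e, g, h} are pairwise adjacent, and any tree decomposition puts a clique entirely inside one bag — forcing width ≥ 3. Combining the bounds, tw(G) = 3.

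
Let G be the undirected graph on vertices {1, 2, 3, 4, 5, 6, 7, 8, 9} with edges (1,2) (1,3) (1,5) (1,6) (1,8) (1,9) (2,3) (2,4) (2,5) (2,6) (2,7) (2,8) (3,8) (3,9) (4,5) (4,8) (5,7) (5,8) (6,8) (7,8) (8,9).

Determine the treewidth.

3

A width-3 tree decomposition is:
Bags: B1 = {1, 2, 5, 8}  B2 = {1, 2, 3, 8}  B3 = {2, 5, 7, 8}  B4 = {2, 4, 5, 8}  B5 = {1, 2, 6, 8}  B6 = {1, 3, 8, 9}
Tree: B1–B2, B1–B3, B1–B4, B1–B5, B2–B6
Each bag holds 4 vertices, so the decomposition has width 3, which upper-bounds the treewidth. Conversely, {1, 3, 8, 9} is a clique of size 4, and the vertices of any clique must share a bag in every tree decomposition; so some bag has ≥ 4 vertices and tw(G) ≥ 3. Therefore the treewidth is 3.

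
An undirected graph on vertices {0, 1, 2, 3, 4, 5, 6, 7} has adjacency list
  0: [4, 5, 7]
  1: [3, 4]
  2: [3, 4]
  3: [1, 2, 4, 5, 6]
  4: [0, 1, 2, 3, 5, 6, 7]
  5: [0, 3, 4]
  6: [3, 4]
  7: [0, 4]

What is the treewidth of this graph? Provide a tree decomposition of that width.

Each bag holds 3 vertices, so the decomposition has width 2, which upper-bounds the treewidth. On the other hand G contains the 3-clique {0, 4, 5}. A clique must lie in a single bag of any decomposition, so no decomposition can have width below 2. Therefore the treewidth is 2.

Treewidth 2.
Bags: B1 = {3, 4, 6}  B2 = {3, 4, 5}  B3 = {2, 3, 4}  B4 = {0, 4, 5}  B5 = {0, 4, 7}  B6 = {1, 3, 4}
Tree: B1–B2, B2–B3, B2–B4, B4–B5, B1–B6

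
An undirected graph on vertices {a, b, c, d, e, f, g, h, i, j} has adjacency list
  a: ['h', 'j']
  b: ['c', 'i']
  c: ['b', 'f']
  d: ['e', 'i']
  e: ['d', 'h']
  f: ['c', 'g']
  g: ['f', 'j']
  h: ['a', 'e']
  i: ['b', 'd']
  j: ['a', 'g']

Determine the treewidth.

A width-2 tree decomposition is:
Bags: B1 = {a, g, j}  B2 = {a, f, g}  B3 = {a, c, f}  B4 = {a, b, c}  B5 = {a, b, i}  B6 = {a, d, i}  B7 = {a, d, e}  B8 = {a, e, h}
Tree: B1–B2, B2–B3, B3–B4, B4–B5, B5–B6, B6–B7, B7–B8
Every bag has size at most 3, so the width is 3 − 1 = 2 and tw(G) ≤ 2. Since a–j–g–f–c–b–i–d–e–h–a is a cycle in G, G is not acyclic. Forests are exactly the graphs of treewidth ≤ 1, so tw(G) ≥ 2. The upper and lower bounds meet at 2, so that is the treewidth.

2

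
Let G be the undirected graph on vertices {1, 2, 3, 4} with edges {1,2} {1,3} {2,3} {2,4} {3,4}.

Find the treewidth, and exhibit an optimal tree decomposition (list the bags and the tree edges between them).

Every bag has size at most 3, so the width is 3 − 1 = 2 and tw(G) ≤ 2. Conversely, {1, 2, 3} is a clique of size 3, and the vertices of any clique must share a bag in every tree decomposition; so some bag has ≥ 3 vertices and tw(G) ≥ 2. Combining the bounds, tw(G) = 2.

Treewidth 2.
Bags: B1 = {1, 2, 3}  B2 = {2, 3, 4}
Tree: B1–B2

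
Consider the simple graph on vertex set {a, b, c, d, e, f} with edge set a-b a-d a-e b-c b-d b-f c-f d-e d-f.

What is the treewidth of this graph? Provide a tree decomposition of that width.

The largest bag has 3 vertices, giving width 2; this decomposition certifies tw(G) ≤ 2. On the other hand G contains the 3-clique {b, d, f}. A clique must lie in a single bag of any decomposition, so no decomposition can have width below 2. The upper and lower bounds meet at 2, so that is the treewidth.

Treewidth 2.
Bags: B1 = {a, b, d}  B2 = {b, d, f}  B3 = {a, d, e}  B4 = {b, c, f}
Tree: B1–B2, B1–B3, B2–B4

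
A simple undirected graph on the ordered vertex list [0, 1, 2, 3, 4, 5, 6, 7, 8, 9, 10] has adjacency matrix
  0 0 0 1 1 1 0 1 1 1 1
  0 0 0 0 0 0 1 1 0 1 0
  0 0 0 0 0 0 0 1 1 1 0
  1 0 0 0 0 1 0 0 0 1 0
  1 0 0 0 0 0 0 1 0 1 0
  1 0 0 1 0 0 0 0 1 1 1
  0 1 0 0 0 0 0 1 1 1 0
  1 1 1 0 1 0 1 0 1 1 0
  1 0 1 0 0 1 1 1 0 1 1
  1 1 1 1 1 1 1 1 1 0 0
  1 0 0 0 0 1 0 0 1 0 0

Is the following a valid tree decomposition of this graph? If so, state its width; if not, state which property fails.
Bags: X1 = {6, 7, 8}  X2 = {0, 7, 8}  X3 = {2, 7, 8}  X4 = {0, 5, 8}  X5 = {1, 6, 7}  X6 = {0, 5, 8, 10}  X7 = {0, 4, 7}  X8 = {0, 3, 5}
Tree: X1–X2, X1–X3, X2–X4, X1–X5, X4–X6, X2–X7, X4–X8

No — vertex 9 appears in no bag.

A tree decomposition must satisfy three properties: every vertex lies in some bag; for every edge, both endpoints lie together in some bag; and for every vertex, the bags containing it form a connected subtree. Here vertex 9 appears in no bag, so the decomposition is invalid.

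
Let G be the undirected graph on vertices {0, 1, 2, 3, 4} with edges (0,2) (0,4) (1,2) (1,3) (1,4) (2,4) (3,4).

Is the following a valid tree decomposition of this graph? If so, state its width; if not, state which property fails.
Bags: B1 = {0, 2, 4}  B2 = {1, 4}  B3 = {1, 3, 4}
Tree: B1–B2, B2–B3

No — edge (2,1) lies in no bag.

A tree decomposition must satisfy three properties: every vertex lies in some bag; for every edge, both endpoints lie together in some bag; and for every vertex, the bags containing it form a connected subtree. Here edge (2,1) lies in no bag, so the decomposition is invalid.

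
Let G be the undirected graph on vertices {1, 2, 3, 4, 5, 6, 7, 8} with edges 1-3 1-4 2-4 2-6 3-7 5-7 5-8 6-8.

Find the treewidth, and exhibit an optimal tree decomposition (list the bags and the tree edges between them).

Every bag has size at most 3, so the width is 3 − 1 = 2 and tw(G) ≤ 2. The edges 7–5–8–6–2–4–1–3–7 form a cycle, so G is not a tree and its treewidth is at least 2. Hence tw(G) = 2 exactly.

Treewidth 2.
One such decomposition:
Bags: B1 = {5, 7, 8}  B2 = {6, 7, 8}  B3 = {2, 6, 7}  B4 = {2, 4, 7}  B5 = {1, 4, 7}  B6 = {1, 3, 7}
Tree: B1–B2, B2–B3, B3–B4, B4–B5, B5–B6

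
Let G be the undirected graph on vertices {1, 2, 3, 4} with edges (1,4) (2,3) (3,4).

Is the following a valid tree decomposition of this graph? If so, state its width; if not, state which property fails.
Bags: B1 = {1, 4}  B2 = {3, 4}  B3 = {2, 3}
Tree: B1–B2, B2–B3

Yes; width 1.

Checking the three conditions: (i) the bags cover all of {1, 2, 3, 4}; (ii) for each edge, some bag contains both endpoints; (iii) the bags containing any fixed vertex form a subtree. All hold, so the decomposition is valid with width 2 − 1 = 1.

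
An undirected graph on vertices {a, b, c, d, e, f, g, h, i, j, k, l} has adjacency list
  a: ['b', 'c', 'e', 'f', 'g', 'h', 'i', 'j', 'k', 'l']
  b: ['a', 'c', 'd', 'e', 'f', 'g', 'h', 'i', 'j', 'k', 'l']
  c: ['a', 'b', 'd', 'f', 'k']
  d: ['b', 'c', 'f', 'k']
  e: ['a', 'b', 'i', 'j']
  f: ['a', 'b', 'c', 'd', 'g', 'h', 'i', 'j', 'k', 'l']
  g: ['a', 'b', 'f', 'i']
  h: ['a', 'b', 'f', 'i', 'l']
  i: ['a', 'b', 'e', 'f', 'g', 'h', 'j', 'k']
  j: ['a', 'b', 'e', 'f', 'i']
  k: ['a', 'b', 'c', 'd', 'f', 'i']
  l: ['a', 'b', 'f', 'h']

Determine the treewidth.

A width-4 tree decomposition is:
Bags: B1 = {a, b, f, i, k}  B2 = {a, b, f, i, j}  B3 = {a, b, c, f, k}  B4 = {a, b, f, g, i}  B5 = {a, b, f, h, i}  B6 = {b, c, d, f, k}  B7 = {a, b, e, i, j}  B8 = {a, b, f, h, l}
Tree: B1–B2, B1–B3, B1–B4, B1–B5, B3–B6, B2–B7, B5–B8
Every bag has size at most 5, so the width is 5 − 1 = 4 and tw(G) ≤ 4. On the other hand G contains the 5-clique {a, b, e, i, j}. A clique must lie in a single bag of any decomposition, so no decomposition can have width below 4. Therefore the treewidth is 4.

4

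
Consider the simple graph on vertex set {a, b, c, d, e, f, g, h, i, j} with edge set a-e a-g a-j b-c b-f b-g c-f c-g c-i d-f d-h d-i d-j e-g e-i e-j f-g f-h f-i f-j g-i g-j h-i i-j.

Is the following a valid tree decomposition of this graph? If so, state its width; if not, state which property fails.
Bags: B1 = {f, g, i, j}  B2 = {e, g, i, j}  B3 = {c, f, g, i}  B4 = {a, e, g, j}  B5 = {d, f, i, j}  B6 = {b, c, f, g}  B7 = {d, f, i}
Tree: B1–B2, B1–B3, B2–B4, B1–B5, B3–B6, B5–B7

A tree decomposition must satisfy three properties: every vertex lies in some bag; for every edge, both endpoints lie together in some bag; and for every vertex, the bags containing it form a connected subtree. Here vertex h appears in no bag, so the decomposition is invalid.

No — vertex h appears in no bag.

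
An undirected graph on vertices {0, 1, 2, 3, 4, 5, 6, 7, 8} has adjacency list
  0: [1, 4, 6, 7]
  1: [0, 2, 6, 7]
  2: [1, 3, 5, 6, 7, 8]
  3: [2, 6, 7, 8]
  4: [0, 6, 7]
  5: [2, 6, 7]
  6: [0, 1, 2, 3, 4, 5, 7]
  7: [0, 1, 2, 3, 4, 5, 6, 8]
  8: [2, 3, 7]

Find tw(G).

A width-3 tree decomposition is:
Bags: B1 = {1, 2, 6, 7}  B2 = {0, 1, 6, 7}  B3 = {2, 3, 6, 7}  B4 = {0, 4, 6, 7}  B5 = {2, 5, 6, 7}  B6 = {2, 3, 7, 8}
Tree: B1–B2, B1–B3, B2–B4, B3–B5, B3–B6
The largest bag has 4 vertices, giving width 3; this decomposition certifies tw(G) ≤ 3. On the other hand G contains the 4-clique {2, 3, 7, 8}. A clique must lie in a single bag of any decomposition, so no decomposition can have width below 3. Hence tw(G) = 3 exactly.

3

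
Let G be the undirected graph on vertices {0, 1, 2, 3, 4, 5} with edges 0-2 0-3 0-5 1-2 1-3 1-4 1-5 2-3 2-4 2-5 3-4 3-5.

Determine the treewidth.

A width-3 tree decomposition is:
Bags: B1 = {1, 2, 3, 5}  B2 = {0, 2, 3, 5}  B3 = {1, 2, 3, 4}
Tree: B1–B2, B1–B3
Every bag has size at most 4, so the width is 4 − 1 = 3 and tw(G) ≤ 3. On the other hand G contains the 4-clique {0, 2, 3, 5}. A clique must lie in a single bag of any decomposition, so no decomposition can have width below 3. Therefore the treewidth is 3.

3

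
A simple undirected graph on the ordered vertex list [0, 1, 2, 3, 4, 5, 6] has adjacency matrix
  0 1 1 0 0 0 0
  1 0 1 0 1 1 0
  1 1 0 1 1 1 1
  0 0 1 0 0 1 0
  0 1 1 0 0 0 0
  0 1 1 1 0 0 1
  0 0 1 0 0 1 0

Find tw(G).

2

A width-2 tree decomposition is:
Bags: B1 = {1, 2, 4}  B2 = {0, 1, 2}  B3 = {1, 2, 5}  B4 = {2, 5, 6}  B5 = {2, 3, 5}
Tree: B1–B2, B2–B3, B3–B4, B3–B5
Each bag holds 3 vertices, so the decomposition has width 2, which upper-bounds the treewidth. For the lower bound, the 3 vertices {0, 1, 2} are pairwise adjacent, and any tree decomposition puts a clique entirely inside one bag — forcing width ≥ 2. Combining the bounds, tw(G) = 2.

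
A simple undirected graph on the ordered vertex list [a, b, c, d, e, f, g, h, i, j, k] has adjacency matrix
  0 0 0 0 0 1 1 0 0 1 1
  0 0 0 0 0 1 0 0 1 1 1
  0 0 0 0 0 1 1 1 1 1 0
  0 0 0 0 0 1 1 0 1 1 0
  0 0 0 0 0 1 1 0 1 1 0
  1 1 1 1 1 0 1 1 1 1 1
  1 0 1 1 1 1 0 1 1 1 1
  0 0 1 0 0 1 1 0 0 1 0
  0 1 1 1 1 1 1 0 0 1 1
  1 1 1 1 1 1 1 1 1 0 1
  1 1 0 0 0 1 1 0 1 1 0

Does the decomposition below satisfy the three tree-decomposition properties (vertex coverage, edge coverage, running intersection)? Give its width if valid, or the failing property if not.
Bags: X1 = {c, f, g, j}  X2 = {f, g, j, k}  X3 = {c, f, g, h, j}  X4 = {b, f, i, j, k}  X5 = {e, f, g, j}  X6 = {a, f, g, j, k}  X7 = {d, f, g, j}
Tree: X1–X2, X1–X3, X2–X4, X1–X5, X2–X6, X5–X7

A tree decomposition must satisfy three properties: every vertex lies in some bag; for every edge, both endpoints lie together in some bag; and for every vertex, the bags containing it form a connected subtree. Here edge (c,i) lies in no bag, so the decomposition is invalid.

No — edge (c,i) lies in no bag.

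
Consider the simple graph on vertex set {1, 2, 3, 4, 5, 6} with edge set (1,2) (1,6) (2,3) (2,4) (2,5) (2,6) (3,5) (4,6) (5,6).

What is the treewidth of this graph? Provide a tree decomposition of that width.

Treewidth 2.
One optimal decomposition is:
Bags: B1 = {2, 3, 5}  B2 = {2, 5, 6}  B3 = {2, 4, 6}  B4 = {1, 2, 6}
Tree: B1–B2, B2–B3, B3–B4

The largest bag has 3 vertices, giving width 2; this decomposition certifies tw(G) ≤ 2. For the lower bound, the 3 vertices {2, 3, 5} are pairwise adjacent, and any tree decomposition puts a clique entirely inside one bag — forcing width ≥ 2. The upper and lower bounds meet at 2, so that is the treewidth.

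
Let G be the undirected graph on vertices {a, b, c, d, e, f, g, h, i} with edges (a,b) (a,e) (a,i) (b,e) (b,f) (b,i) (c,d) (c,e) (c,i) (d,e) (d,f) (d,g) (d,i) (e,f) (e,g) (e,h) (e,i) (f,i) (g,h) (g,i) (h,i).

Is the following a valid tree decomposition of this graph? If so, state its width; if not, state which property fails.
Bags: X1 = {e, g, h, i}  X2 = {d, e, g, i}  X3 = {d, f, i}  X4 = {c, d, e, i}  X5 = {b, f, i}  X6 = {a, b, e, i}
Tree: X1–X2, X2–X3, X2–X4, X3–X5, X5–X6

No — edge (e,f) lies in no bag.

A tree decomposition must satisfy three properties: every vertex lies in some bag; for every edge, both endpoints lie together in some bag; and for every vertex, the bags containing it form a connected subtree. Here edge (e,f) lies in no bag, so the decomposition is invalid.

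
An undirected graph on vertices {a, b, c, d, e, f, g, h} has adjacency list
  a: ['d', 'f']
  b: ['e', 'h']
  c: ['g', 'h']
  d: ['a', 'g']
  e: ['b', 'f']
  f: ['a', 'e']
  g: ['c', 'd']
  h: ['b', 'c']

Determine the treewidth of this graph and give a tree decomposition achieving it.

Every bag has size at most 3, so the width is 3 − 1 = 2 and tw(G) ≤ 2. The edges a–d–g–c–h–b–e–f–a form a cycle, so G is not a tree and its treewidth is at least 2. Hence tw(G) = 2 exactly.

Treewidth 2.
One such decomposition:
Bags: B1 = {a, d, g}  B2 = {a, c, g}  B3 = {a, c, h}  B4 = {a, b, h}  B5 = {a, b, e}  B6 = {a, e, f}
Tree: B1–B2, B2–B3, B3–B4, B4–B5, B5–B6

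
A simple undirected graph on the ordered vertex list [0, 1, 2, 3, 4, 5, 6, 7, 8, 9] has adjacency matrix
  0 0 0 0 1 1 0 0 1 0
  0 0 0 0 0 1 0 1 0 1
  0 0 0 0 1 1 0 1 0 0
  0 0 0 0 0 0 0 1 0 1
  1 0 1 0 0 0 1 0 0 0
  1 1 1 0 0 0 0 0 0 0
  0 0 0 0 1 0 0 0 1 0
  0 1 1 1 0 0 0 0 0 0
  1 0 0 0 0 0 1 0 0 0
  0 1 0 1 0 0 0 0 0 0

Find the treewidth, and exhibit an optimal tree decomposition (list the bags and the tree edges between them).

Treewidth 2.
One such decomposition:
Bags: B1 = {0, 6, 8}  B2 = {0, 4, 6}  B3 = {0, 4, 5}  B4 = {2, 4, 5}  B5 = {1, 2, 5}  B6 = {1, 2, 7}  B7 = {1, 7, 9}  B8 = {3, 7, 9}
Tree: B1–B2, B2–B3, B3–B4, B4–B5, B5–B6, B6–B7, B7–B8

Every bag has size at most 3, so the width is 3 − 1 = 2 and tw(G) ≤ 2. For the lower bound, G contains the cycle 8–6–4–0–8, so G is not a forest; only forests have treewidth ≤ 1, hence tw(G) ≥ 2. Therefore the treewidth is 2.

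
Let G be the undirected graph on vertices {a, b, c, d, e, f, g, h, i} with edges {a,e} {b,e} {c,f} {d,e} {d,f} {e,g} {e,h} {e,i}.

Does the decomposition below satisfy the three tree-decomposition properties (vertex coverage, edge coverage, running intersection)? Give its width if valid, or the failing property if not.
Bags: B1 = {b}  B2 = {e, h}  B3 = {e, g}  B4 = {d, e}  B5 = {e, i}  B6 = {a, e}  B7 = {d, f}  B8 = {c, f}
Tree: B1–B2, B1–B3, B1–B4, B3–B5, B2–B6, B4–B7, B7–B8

A tree decomposition must satisfy three properties: every vertex lies in some bag; for every edge, both endpoints lie together in some bag; and for every vertex, the bags containing it form a connected subtree. Here edge (e,b) lies in no bag, so the decomposition is invalid.

No — edge (e,b) lies in no bag.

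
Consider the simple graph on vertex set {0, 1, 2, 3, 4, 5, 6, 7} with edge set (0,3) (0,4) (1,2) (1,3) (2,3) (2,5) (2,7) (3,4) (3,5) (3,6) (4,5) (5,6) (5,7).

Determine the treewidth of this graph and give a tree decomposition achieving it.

Every bag has size at most 3, so the width is 3 − 1 = 2 and tw(G) ≤ 2. Conversely, {0, 3, 4} is a clique of size 3, and the vertices of any clique must share a bag in every tree decomposition; so some bag has ≥ 3 vertices and tw(G) ≥ 2. Hence tw(G) = 2 exactly.

Treewidth 2.
One such decomposition:
Bags: B1 = {3, 4, 5}  B2 = {0, 3, 4}  B3 = {2, 3, 5}  B4 = {3, 5, 6}  B5 = {2, 5, 7}  B6 = {1, 2, 3}
Tree: B1–B2, B1–B3, B3–B4, B3–B5, B3–B6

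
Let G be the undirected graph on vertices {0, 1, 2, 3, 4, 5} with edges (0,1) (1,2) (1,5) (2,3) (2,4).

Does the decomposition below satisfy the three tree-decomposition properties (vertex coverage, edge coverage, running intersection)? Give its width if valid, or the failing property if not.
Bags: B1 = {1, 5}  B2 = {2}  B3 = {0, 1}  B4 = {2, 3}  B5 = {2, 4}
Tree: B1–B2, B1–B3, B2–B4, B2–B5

No — edge (1,2) lies in no bag.

A tree decomposition must satisfy three properties: every vertex lies in some bag; for every edge, both endpoints lie together in some bag; and for every vertex, the bags containing it form a connected subtree. Here edge (1,2) lies in no bag, so the decomposition is invalid.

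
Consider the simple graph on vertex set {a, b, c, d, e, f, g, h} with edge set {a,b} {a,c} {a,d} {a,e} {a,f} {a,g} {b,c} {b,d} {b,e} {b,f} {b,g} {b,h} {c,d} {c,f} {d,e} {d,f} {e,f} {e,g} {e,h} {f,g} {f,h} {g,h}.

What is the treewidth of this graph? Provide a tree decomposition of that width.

Each bag holds 5 vertices, so the decomposition has width 4, which upper-bounds the treewidth. On the other hand G contains the 5-clique {b, e, f, g, h}. A clique must lie in a single bag of any decomposition, so no decomposition can have width below 4. Hence tw(G) = 4 exactly.

Treewidth 4.
Bags: B1 = {a, b, d, e, f}  B2 = {a, b, e, f, g}  B3 = {b, e, f, g, h}  B4 = {a, b, c, d, f}
Tree: B1–B2, B2–B3, B1–B4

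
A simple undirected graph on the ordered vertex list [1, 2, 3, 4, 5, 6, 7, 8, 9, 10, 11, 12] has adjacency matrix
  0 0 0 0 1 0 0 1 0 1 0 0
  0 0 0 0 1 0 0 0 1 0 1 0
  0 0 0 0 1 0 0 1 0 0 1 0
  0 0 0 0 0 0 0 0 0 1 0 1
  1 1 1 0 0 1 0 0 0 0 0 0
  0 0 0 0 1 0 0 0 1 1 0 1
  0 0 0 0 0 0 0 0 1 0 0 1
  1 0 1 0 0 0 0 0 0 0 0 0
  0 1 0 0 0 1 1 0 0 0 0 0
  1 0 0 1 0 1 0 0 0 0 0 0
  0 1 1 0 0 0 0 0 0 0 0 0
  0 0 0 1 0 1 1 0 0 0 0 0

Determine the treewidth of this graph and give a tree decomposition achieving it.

The largest bag has 4 vertices, giving width 3; this decomposition certifies tw(G) ≤ 3. For the lower bound: the 4 vertex sets {4,7,12}, {9}, {6}, {1,2,5,10} are disjoint, each induces a connected subgraph, and every pair is joined by at least one edge of G. Contracting each set to a single vertex therefore yields K_{4} as a minor, and since treewidth is minor-monotone, tw(G) ≥ tw(K_{4}) = 3. Combining the bounds, tw(G) = 3.

Treewidth 3.
One optimal decomposition is:
Bags: B1 = {4, 7, 9, 12}  B2 = {4, 6, 9, 12}  B3 = {4, 6, 9, 10}  B4 = {2, 6, 9, 10}  B5 = {2, 5, 6, 10}  B6 = {1, 2, 5, 10}  B7 = {1, 2, 5, 11}  B8 = {1, 3, 5, 11}  B9 = {1, 3, 8, 11}
Tree: B1–B2, B2–B3, B3–B4, B4–B5, B5–B6, B6–B7, B7–B8, B8–B9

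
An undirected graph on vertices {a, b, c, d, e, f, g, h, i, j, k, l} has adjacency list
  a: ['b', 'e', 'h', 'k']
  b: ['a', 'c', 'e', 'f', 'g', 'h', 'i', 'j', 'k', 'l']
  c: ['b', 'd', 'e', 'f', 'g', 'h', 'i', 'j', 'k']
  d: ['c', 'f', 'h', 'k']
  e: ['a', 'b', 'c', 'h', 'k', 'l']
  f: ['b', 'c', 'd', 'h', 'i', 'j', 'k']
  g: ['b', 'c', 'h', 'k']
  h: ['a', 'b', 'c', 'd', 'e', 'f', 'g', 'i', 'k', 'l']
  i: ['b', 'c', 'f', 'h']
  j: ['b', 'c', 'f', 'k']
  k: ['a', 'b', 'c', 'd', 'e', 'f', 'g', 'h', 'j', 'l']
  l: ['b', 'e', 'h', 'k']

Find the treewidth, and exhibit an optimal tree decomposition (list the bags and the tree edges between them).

Treewidth 4.
One optimal decomposition is:
Bags: B1 = {b, c, g, h, k}  B2 = {b, c, e, h, k}  B3 = {b, e, h, k, l}  B4 = {a, b, e, h, k}  B5 = {b, c, f, h, k}  B6 = {b, c, f, h, i}  B7 = {b, c, f, j, k}  B8 = {c, d, f, h, k}
Tree: B1–B2, B2–B3, B2–B4, B1–B5, B5–B6, B5–B7, B5–B8

The largest bag has 5 vertices, giving width 4; this decomposition certifies tw(G) ≤ 4. Conversely, {b, c, f, j, k} is a clique of size 5, and the vertices of any clique must share a bag in every tree decomposition; so some bag has ≥ 5 vertices and tw(G) ≥ 4. Combining the bounds, tw(G) = 4.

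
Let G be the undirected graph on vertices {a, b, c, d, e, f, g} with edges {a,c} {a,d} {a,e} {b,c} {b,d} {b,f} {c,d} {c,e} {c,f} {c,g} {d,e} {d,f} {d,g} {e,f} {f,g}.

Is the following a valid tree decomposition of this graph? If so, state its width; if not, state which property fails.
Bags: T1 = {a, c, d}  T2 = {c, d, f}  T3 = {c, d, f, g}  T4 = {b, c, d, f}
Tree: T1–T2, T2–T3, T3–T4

No — vertex e appears in no bag.

A tree decomposition must satisfy three properties: every vertex lies in some bag; for every edge, both endpoints lie together in some bag; and for every vertex, the bags containing it form a connected subtree. Here vertex e appears in no bag, so the decomposition is invalid.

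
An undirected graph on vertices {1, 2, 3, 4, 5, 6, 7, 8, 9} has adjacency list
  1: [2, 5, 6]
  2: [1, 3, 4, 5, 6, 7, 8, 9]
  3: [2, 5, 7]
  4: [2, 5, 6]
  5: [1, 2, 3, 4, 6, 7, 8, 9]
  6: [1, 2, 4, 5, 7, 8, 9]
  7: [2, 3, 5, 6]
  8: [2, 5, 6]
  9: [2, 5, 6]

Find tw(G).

A width-3 tree decomposition is:
Bags: B1 = {2, 5, 6, 9}  B2 = {2, 5, 6, 7}  B3 = {2, 3, 5, 7}  B4 = {2, 4, 5, 6}  B5 = {1, 2, 5, 6}  B6 = {2, 5, 6, 8}
Tree: B1–B2, B2–B3, B2–B4, B4–B5, B4–B6
Each bag holds 4 vertices, so the decomposition has width 3, which upper-bounds the treewidth. On the other hand G contains the 4-clique {2, 3, 5, 7}. A clique must lie in a single bag of any decomposition, so no decomposition can have width below 3. Combining the bounds, tw(G) = 3.

3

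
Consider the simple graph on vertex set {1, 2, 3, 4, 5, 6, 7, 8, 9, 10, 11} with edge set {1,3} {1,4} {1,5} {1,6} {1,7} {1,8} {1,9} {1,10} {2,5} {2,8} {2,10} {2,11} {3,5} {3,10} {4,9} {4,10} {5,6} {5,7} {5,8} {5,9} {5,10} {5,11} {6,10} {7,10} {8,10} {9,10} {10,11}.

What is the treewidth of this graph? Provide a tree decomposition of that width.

Each bag holds 4 vertices, so the decomposition has width 3, which upper-bounds the treewidth. Conversely, {1, 4, 9, 10} is a clique of size 4, and the vertices of any clique must share a bag in every tree decomposition; so some bag has ≥ 4 vertices and tw(G) ≥ 3. Therefore the treewidth is 3.

Treewidth 3.
One such decomposition:
Bags: B1 = {2, 5, 8, 10}  B2 = {1, 5, 8, 10}  B3 = {1, 5, 7, 10}  B4 = {2, 5, 10, 11}  B5 = {1, 3, 5, 10}  B6 = {1, 5, 9, 10}  B7 = {1, 4, 9, 10}  B8 = {1, 5, 6, 10}
Tree: B1–B2, B2–B3, B1–B4, B3–B5, B2–B6, B6–B7, B3–B8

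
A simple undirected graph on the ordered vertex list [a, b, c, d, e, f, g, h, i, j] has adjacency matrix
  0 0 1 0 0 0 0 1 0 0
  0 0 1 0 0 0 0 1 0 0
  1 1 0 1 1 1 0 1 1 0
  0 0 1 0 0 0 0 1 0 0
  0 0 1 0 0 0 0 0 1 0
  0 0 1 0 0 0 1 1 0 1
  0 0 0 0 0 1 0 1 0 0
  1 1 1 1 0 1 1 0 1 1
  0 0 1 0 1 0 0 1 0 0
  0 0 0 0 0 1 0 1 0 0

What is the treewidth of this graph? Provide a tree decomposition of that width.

Every bag has size at most 3, so the width is 3 − 1 = 2 and tw(G) ≤ 2. Conversely, {c, e, i} is a clique of size 3, and the vertices of any clique must share a bag in every tree decomposition; so some bag has ≥ 3 vertices and tw(G) ≥ 2. Therefore the treewidth is 2.

Treewidth 2.
One optimal decomposition is:
Bags: B1 = {c, f, h}  B2 = {f, h, j}  B3 = {c, h, i}  B4 = {f, g, h}  B5 = {c, e, i}  B6 = {c, d, h}  B7 = {a, c, h}  B8 = {b, c, h}
Tree: B1–B2, B1–B3, B2–B4, B3–B5, B3–B6, B3–B7, B6–B8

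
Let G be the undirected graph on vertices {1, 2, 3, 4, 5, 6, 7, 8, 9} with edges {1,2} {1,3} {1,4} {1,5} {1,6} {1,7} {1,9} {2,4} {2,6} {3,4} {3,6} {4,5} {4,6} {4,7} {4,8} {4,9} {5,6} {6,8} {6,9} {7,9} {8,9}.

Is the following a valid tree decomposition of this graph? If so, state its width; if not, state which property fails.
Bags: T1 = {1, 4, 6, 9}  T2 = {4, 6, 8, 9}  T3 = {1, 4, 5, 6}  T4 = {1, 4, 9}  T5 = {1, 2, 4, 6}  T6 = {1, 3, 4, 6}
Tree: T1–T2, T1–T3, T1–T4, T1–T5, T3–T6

A tree decomposition must satisfy three properties: every vertex lies in some bag; for every edge, both endpoints lie together in some bag; and for every vertex, the bags containing it form a connected subtree. Here vertex 7 appears in no bag, so the decomposition is invalid.

No — vertex 7 appears in no bag.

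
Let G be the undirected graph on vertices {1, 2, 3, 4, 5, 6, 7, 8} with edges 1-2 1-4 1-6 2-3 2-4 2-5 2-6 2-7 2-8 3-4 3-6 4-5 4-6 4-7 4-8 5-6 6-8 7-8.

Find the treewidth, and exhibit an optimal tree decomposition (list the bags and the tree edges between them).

Each bag holds 4 vertices, so the decomposition has width 3, which upper-bounds the treewidth. On the other hand G contains the 4-clique {2, 4, 6, 8}. A clique must lie in a single bag of any decomposition, so no decomposition can have width below 3. Hence tw(G) = 3 exactly.

Treewidth 3.
One optimal decomposition is:
Bags: B1 = {2, 3, 4, 6}  B2 = {1, 2, 4, 6}  B3 = {2, 4, 5, 6}  B4 = {2, 4, 6, 8}  B5 = {2, 4, 7, 8}
Tree: B1–B2, B2–B3, B1–B4, B4–B5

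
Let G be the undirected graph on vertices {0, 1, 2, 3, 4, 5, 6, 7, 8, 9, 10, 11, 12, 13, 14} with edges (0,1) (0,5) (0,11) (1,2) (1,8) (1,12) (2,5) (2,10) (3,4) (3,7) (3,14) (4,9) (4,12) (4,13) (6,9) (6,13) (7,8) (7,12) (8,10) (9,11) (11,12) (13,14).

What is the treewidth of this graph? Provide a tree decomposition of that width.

The largest bag has 4 vertices, giving width 3; this decomposition certifies tw(G) ≤ 3. For the lower bound: the 4 vertex sets {2,5,10}, {8}, {1}, {0,7,11,12} are disjoint, each induces a connected subgraph, and every pair is joined by at least one edge of G. Contracting each set to a single vertex therefore yields K_{4} as a minor, and since treewidth is minor-monotone, tw(G) ≥ tw(K_{4}) = 3. The upper and lower bounds meet at 3, so that is the treewidth.

Treewidth 3.
Bags: B1 = {2, 5, 8, 10}  B2 = {1, 2, 5, 8}  B3 = {0, 1, 5, 8}  B4 = {0, 1, 7, 8}  B5 = {0, 1, 7, 12}  B6 = {0, 7, 11, 12}  B7 = {3, 7, 11, 12}  B8 = {3, 4, 11, 12}  B9 = {3, 4, 9, 11}  B10 = {3, 4, 9, 14}  B11 = {4, 9, 13, 14}  B12 = {6, 9, 13, 14}
Tree: B1–B2, B2–B3, B3–B4, B4–B5, B5–B6, B6–B7, B7–B8, B8–B9, B9–B10, B10–B11, B11–B12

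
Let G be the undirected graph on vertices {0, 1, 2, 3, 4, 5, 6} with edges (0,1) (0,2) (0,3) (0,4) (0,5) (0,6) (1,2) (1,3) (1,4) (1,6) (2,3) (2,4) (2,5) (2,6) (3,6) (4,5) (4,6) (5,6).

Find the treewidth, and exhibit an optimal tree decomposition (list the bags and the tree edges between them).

Treewidth 4.
One such decomposition:
Bags: B1 = {0, 2, 4, 5, 6}  B2 = {0, 1, 2, 4, 6}  B3 = {0, 1, 2, 3, 6}
Tree: B1–B2, B2–B3

The largest bag has 5 vertices, giving width 4; this decomposition certifies tw(G) ≤ 4. On the other hand G contains the 5-clique {0, 1, 2, 3, 6}. A clique must lie in a single bag of any decomposition, so no decomposition can have width below 4. Therefore the treewidth is 4.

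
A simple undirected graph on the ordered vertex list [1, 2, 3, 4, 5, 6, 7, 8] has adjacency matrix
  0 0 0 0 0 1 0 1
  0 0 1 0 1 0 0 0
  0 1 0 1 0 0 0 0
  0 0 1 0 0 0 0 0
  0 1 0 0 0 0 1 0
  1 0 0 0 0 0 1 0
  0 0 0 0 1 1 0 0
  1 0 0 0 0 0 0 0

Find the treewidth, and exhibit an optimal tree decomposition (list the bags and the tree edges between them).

Treewidth 1.
One optimal decomposition is:
Bags: B1 = {1, 8}  B2 = {1, 6}  B3 = {6, 7}  B4 = {5, 7}  B5 = {2, 5}  B6 = {2, 3}  B7 = {3, 4}
Tree: B1–B2, B2–B3, B3–B4, B4–B5, B5–B6, B6–B7

Every bag has size at most 2, so the width is 2 − 1 = 1 and tw(G) ≤ 1. Since G has at least one edge (e.g. 8–1), it is not an edgeless graph, so tw(G) ≥ 1. The upper and lower bounds meet at 1, so that is the treewidth.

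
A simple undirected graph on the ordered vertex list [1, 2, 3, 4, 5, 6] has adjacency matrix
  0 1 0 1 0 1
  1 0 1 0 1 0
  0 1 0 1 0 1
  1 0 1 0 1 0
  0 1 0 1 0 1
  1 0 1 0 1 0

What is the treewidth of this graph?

3

A width-3 tree decomposition is:
Bags: B1 = {1, 3, 4, 5}  B2 = {1, 3, 5, 6}  B3 = {1, 2, 3, 5}
Tree: B1–B2, B2–B3
Each bag holds 4 vertices, so the decomposition has width 3, which upper-bounds the treewidth. For the lower bound: the 4 vertex sets {1,4}, {5,6}, {3}, {2} are disjoint, each induces a connected subgraph, and every pair is joined by at least one edge of G. Contracting each set to a single vertex therefore yields K_{4} as a minor, and since treewidth is minor-monotone, tw(G) ≥ tw(K_{4}) = 3. Combining the bounds, tw(G) = 3.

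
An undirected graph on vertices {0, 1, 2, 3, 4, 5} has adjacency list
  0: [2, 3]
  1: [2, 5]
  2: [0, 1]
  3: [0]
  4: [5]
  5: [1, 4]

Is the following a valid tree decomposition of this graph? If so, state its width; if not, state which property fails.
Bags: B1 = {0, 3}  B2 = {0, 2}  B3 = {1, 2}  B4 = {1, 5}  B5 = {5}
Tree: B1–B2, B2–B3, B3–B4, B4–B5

No — vertex 4 appears in no bag.

A tree decomposition must satisfy three properties: every vertex lies in some bag; for every edge, both endpoints lie together in some bag; and for every vertex, the bags containing it form a connected subtree. Here vertex 4 appears in no bag, so the decomposition is invalid.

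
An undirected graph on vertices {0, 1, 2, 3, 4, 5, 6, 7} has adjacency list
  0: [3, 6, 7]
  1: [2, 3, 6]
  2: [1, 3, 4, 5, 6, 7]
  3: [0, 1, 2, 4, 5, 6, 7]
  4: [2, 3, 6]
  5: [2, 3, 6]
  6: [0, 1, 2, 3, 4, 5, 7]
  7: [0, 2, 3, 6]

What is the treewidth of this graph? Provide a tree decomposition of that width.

Treewidth 3.
One optimal decomposition is:
Bags: B1 = {2, 3, 5, 6}  B2 = {1, 2, 3, 6}  B3 = {2, 3, 6, 7}  B4 = {2, 3, 4, 6}  B5 = {0, 3, 6, 7}
Tree: B1–B2, B1–B3, B3–B4, B3–B5

Each bag holds 4 vertices, so the decomposition has width 3, which upper-bounds the treewidth. Conversely, {0, 3, 6, 7} is a clique of size 4, and the vertices of any clique must share a bag in every tree decomposition; so some bag has ≥ 4 vertices and tw(G) ≥ 3. Therefore the treewidth is 3.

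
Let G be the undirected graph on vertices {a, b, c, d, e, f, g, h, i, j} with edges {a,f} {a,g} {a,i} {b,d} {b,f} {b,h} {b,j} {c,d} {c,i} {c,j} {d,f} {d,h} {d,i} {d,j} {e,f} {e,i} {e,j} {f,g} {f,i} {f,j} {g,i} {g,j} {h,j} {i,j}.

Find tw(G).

3

A width-3 tree decomposition is:
Bags: B1 = {b, d, h, j}  B2 = {b, d, f, j}  B3 = {d, f, i, j}  B4 = {f, g, i, j}  B5 = {e, f, i, j}  B6 = {c, d, i, j}  B7 = {a, f, g, i}
Tree: B1–B2, B2–B3, B3–B4, B4–B5, B3–B6, B4–B7
Each bag holds 4 vertices, so the decomposition has width 3, which upper-bounds the treewidth. On the other hand G contains the 4-clique {b, d, h, j}. A clique must lie in a single bag of any decomposition, so no decomposition can have width below 3. Hence tw(G) = 3 exactly.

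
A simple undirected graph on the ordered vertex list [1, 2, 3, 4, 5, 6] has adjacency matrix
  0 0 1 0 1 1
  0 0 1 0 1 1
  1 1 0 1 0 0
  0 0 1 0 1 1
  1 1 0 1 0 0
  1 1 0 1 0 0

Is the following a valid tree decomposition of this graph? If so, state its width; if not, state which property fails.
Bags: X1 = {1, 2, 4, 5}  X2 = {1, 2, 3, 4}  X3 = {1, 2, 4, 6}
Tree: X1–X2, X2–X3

Every vertex of G appears in some bag (union = {1, 2, 3, 4, 5, 6}); every edge is covered by a bag; and for each vertex v the set of bags containing v is connected in the bag tree. The decomposition is therefore valid. The largest bag has 4 vertices, so the width is 3.

Yes; width 3.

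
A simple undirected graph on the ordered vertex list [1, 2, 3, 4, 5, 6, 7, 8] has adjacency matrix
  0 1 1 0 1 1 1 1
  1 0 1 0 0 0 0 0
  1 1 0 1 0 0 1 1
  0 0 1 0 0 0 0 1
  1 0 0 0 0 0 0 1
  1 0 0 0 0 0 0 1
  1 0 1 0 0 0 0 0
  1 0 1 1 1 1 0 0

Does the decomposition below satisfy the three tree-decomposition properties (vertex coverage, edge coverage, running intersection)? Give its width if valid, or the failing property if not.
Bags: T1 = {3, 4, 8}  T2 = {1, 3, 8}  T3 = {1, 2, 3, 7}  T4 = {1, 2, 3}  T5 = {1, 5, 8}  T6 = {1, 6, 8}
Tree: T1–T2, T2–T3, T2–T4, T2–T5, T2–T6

No — bags containing vertex 2 are not connected in the tree.

A tree decomposition must satisfy three properties: every vertex lies in some bag; for every edge, both endpoints lie together in some bag; and for every vertex, the bags containing it form a connected subtree. Here bags containing vertex 2 are not connected in the tree, so the decomposition is invalid.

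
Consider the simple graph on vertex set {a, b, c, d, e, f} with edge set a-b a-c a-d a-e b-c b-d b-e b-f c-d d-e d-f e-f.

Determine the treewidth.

3

A width-3 tree decomposition is:
Bags: B1 = {a, b, d, e}  B2 = {b, d, e, f}  B3 = {a, b, c, d}
Tree: B1–B2, B1–B3
Every bag has size at most 4, so the width is 4 − 1 = 3 and tw(G) ≤ 3. For the lower bound, the 4 vertices {b, d, e, f} are pairwise adjacent, and any tree decomposition puts a clique entirely inside one bag — forcing width ≥ 3. Combining the bounds, tw(G) = 3.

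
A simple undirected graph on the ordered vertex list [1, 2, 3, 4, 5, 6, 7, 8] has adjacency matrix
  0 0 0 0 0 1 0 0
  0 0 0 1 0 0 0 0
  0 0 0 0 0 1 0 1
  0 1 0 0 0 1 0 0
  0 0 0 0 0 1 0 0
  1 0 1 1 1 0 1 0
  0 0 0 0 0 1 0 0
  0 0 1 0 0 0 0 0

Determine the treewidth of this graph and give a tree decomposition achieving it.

Treewidth 1.
One such decomposition:
Bags: B1 = {3, 6}  B2 = {4, 6}  B3 = {5, 6}  B4 = {3, 8}  B5 = {1, 6}  B6 = {2, 4}  B7 = {6, 7}
Tree: B1–B2, B2–B3, B1–B4, B3–B5, B2–B6, B1–B7

Each bag holds 2 vertices, so the decomposition has width 1, which upper-bounds the treewidth. Any graph with an edge has treewidth ≥ 1, and G has the edge 3–6. Combining the bounds, tw(G) = 1.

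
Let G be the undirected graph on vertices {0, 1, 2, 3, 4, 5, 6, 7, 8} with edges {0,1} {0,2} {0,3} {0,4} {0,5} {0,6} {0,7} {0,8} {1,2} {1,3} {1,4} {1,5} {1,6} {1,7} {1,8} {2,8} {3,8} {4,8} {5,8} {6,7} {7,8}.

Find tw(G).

A width-3 tree decomposition is:
Bags: B1 = {0, 1, 2, 8}  B2 = {0, 1, 5, 8}  B3 = {0, 1, 7, 8}  B4 = {0, 1, 4, 8}  B5 = {0, 1, 6, 7}  B6 = {0, 1, 3, 8}
Tree: B1–B2, B1–B3, B1–B4, B3–B5, B4–B6
The largest bag has 4 vertices, giving width 3; this decomposition certifies tw(G) ≤ 3. On the other hand G contains the 4-clique {0, 1, 2, 8}. A clique must lie in a single bag of any decomposition, so no decomposition can have width below 3. The upper and lower bounds meet at 3, so that is the treewidth.

3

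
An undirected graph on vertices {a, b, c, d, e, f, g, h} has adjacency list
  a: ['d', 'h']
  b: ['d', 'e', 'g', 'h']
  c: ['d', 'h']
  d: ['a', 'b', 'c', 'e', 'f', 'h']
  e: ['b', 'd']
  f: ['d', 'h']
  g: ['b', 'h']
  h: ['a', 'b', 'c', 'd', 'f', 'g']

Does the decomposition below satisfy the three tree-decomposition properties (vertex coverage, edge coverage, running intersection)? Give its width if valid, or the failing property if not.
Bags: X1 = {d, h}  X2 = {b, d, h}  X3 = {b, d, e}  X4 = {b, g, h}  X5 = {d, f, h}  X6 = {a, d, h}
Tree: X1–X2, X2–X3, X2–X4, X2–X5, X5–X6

No — vertex c appears in no bag.

A tree decomposition must satisfy three properties: every vertex lies in some bag; for every edge, both endpoints lie together in some bag; and for every vertex, the bags containing it form a connected subtree. Here vertex c appears in no bag, so the decomposition is invalid.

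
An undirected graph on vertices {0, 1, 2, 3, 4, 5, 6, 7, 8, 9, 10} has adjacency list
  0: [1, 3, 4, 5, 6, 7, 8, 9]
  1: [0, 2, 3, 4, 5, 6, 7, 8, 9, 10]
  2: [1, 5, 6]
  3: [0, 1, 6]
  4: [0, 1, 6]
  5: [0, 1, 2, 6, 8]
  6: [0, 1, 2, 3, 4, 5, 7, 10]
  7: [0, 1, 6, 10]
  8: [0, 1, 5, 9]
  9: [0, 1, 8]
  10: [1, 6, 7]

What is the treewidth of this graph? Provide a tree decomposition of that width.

Treewidth 3.
One such decomposition:
Bags: B1 = {0, 1, 5, 8}  B2 = {0, 1, 8, 9}  B3 = {0, 1, 5, 6}  B4 = {0, 1, 3, 6}  B5 = {0, 1, 6, 7}  B6 = {1, 2, 5, 6}  B7 = {0, 1, 4, 6}  B8 = {1, 6, 7, 10}
Tree: B1–B2, B1–B3, B3–B4, B4–B5, B3–B6, B4–B7, B5–B8

Every bag has size at most 4, so the width is 4 − 1 = 3 and tw(G) ≤ 3. For the lower bound, the 4 vertices {0, 1, 8, 9} are pairwise adjacent, and any tree decomposition puts a clique entirely inside one bag — forcing width ≥ 3. The upper and lower bounds meet at 3, so that is the treewidth.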